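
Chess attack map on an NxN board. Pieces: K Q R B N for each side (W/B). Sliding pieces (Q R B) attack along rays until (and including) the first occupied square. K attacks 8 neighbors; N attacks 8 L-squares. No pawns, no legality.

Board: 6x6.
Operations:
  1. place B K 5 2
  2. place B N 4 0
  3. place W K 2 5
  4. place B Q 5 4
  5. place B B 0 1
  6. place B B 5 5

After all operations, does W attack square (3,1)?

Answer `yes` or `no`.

Answer: no

Derivation:
Op 1: place BK@(5,2)
Op 2: place BN@(4,0)
Op 3: place WK@(2,5)
Op 4: place BQ@(5,4)
Op 5: place BB@(0,1)
Op 6: place BB@(5,5)
Per-piece attacks for W:
  WK@(2,5): attacks (2,4) (3,5) (1,5) (3,4) (1,4)
W attacks (3,1): no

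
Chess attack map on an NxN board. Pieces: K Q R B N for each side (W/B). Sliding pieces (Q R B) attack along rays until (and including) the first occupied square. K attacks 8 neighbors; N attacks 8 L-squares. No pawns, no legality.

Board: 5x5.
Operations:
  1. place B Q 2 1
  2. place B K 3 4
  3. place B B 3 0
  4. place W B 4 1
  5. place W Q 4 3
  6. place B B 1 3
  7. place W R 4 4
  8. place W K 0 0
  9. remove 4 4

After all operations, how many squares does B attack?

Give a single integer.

Answer: 20

Derivation:
Op 1: place BQ@(2,1)
Op 2: place BK@(3,4)
Op 3: place BB@(3,0)
Op 4: place WB@(4,1)
Op 5: place WQ@(4,3)
Op 6: place BB@(1,3)
Op 7: place WR@(4,4)
Op 8: place WK@(0,0)
Op 9: remove (4,4)
Per-piece attacks for B:
  BB@(1,3): attacks (2,4) (2,2) (3,1) (4,0) (0,4) (0,2)
  BQ@(2,1): attacks (2,2) (2,3) (2,4) (2,0) (3,1) (4,1) (1,1) (0,1) (3,2) (4,3) (3,0) (1,2) (0,3) (1,0) [ray(1,0) blocked at (4,1); ray(1,1) blocked at (4,3); ray(1,-1) blocked at (3,0)]
  BB@(3,0): attacks (4,1) (2,1) [ray(1,1) blocked at (4,1); ray(-1,1) blocked at (2,1)]
  BK@(3,4): attacks (3,3) (4,4) (2,4) (4,3) (2,3)
Union (20 distinct): (0,1) (0,2) (0,3) (0,4) (1,0) (1,1) (1,2) (2,0) (2,1) (2,2) (2,3) (2,4) (3,0) (3,1) (3,2) (3,3) (4,0) (4,1) (4,3) (4,4)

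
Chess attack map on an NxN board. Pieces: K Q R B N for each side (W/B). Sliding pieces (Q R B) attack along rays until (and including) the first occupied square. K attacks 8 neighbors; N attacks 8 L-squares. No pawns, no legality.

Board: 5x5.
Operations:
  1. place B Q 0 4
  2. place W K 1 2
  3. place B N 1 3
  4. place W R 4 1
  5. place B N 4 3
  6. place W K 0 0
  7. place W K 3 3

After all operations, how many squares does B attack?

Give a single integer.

Op 1: place BQ@(0,4)
Op 2: place WK@(1,2)
Op 3: place BN@(1,3)
Op 4: place WR@(4,1)
Op 5: place BN@(4,3)
Op 6: place WK@(0,0)
Op 7: place WK@(3,3)
Per-piece attacks for B:
  BQ@(0,4): attacks (0,3) (0,2) (0,1) (0,0) (1,4) (2,4) (3,4) (4,4) (1,3) [ray(0,-1) blocked at (0,0); ray(1,-1) blocked at (1,3)]
  BN@(1,3): attacks (3,4) (2,1) (3,2) (0,1)
  BN@(4,3): attacks (2,4) (3,1) (2,2)
Union (13 distinct): (0,0) (0,1) (0,2) (0,3) (1,3) (1,4) (2,1) (2,2) (2,4) (3,1) (3,2) (3,4) (4,4)

Answer: 13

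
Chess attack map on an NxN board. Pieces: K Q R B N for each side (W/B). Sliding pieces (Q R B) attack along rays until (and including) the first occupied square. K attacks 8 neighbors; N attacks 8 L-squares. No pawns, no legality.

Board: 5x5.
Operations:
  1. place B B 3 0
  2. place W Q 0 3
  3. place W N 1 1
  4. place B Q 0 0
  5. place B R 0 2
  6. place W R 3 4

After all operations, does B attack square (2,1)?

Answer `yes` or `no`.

Answer: yes

Derivation:
Op 1: place BB@(3,0)
Op 2: place WQ@(0,3)
Op 3: place WN@(1,1)
Op 4: place BQ@(0,0)
Op 5: place BR@(0,2)
Op 6: place WR@(3,4)
Per-piece attacks for B:
  BQ@(0,0): attacks (0,1) (0,2) (1,0) (2,0) (3,0) (1,1) [ray(0,1) blocked at (0,2); ray(1,0) blocked at (3,0); ray(1,1) blocked at (1,1)]
  BR@(0,2): attacks (0,3) (0,1) (0,0) (1,2) (2,2) (3,2) (4,2) [ray(0,1) blocked at (0,3); ray(0,-1) blocked at (0,0)]
  BB@(3,0): attacks (4,1) (2,1) (1,2) (0,3) [ray(-1,1) blocked at (0,3)]
B attacks (2,1): yes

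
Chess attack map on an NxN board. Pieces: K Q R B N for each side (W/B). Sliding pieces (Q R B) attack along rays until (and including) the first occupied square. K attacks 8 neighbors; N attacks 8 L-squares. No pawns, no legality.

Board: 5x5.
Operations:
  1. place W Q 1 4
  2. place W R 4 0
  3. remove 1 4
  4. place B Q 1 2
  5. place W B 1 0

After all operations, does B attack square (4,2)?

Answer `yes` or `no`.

Op 1: place WQ@(1,4)
Op 2: place WR@(4,0)
Op 3: remove (1,4)
Op 4: place BQ@(1,2)
Op 5: place WB@(1,0)
Per-piece attacks for B:
  BQ@(1,2): attacks (1,3) (1,4) (1,1) (1,0) (2,2) (3,2) (4,2) (0,2) (2,3) (3,4) (2,1) (3,0) (0,3) (0,1) [ray(0,-1) blocked at (1,0)]
B attacks (4,2): yes

Answer: yes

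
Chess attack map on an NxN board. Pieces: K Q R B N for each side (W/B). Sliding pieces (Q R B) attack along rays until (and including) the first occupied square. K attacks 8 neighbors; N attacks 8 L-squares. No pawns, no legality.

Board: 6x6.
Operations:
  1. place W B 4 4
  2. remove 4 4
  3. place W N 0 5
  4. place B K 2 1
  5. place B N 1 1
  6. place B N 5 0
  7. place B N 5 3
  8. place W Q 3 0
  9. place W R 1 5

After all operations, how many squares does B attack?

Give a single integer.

Op 1: place WB@(4,4)
Op 2: remove (4,4)
Op 3: place WN@(0,5)
Op 4: place BK@(2,1)
Op 5: place BN@(1,1)
Op 6: place BN@(5,0)
Op 7: place BN@(5,3)
Op 8: place WQ@(3,0)
Op 9: place WR@(1,5)
Per-piece attacks for B:
  BN@(1,1): attacks (2,3) (3,2) (0,3) (3,0)
  BK@(2,1): attacks (2,2) (2,0) (3,1) (1,1) (3,2) (3,0) (1,2) (1,0)
  BN@(5,0): attacks (4,2) (3,1)
  BN@(5,3): attacks (4,5) (3,4) (4,1) (3,2)
Union (14 distinct): (0,3) (1,0) (1,1) (1,2) (2,0) (2,2) (2,3) (3,0) (3,1) (3,2) (3,4) (4,1) (4,2) (4,5)

Answer: 14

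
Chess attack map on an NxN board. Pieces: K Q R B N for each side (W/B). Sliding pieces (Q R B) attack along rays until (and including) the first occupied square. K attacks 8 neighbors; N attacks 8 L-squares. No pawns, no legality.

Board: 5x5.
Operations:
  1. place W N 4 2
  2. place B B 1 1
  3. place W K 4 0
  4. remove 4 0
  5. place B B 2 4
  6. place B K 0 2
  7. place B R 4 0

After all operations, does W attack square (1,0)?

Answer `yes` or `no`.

Op 1: place WN@(4,2)
Op 2: place BB@(1,1)
Op 3: place WK@(4,0)
Op 4: remove (4,0)
Op 5: place BB@(2,4)
Op 6: place BK@(0,2)
Op 7: place BR@(4,0)
Per-piece attacks for W:
  WN@(4,2): attacks (3,4) (2,3) (3,0) (2,1)
W attacks (1,0): no

Answer: no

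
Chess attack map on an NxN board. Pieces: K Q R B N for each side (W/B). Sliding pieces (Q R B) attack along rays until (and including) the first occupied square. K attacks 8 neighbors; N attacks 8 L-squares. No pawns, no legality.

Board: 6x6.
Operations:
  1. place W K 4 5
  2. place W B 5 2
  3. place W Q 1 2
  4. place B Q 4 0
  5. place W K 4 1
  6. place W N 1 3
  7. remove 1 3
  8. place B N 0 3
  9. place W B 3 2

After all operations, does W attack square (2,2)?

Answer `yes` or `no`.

Op 1: place WK@(4,5)
Op 2: place WB@(5,2)
Op 3: place WQ@(1,2)
Op 4: place BQ@(4,0)
Op 5: place WK@(4,1)
Op 6: place WN@(1,3)
Op 7: remove (1,3)
Op 8: place BN@(0,3)
Op 9: place WB@(3,2)
Per-piece attacks for W:
  WQ@(1,2): attacks (1,3) (1,4) (1,5) (1,1) (1,0) (2,2) (3,2) (0,2) (2,3) (3,4) (4,5) (2,1) (3,0) (0,3) (0,1) [ray(1,0) blocked at (3,2); ray(1,1) blocked at (4,5); ray(-1,1) blocked at (0,3)]
  WB@(3,2): attacks (4,3) (5,4) (4,1) (2,3) (1,4) (0,5) (2,1) (1,0) [ray(1,-1) blocked at (4,1)]
  WK@(4,1): attacks (4,2) (4,0) (5,1) (3,1) (5,2) (5,0) (3,2) (3,0)
  WK@(4,5): attacks (4,4) (5,5) (3,5) (5,4) (3,4)
  WB@(5,2): attacks (4,3) (3,4) (2,5) (4,1) [ray(-1,-1) blocked at (4,1)]
W attacks (2,2): yes

Answer: yes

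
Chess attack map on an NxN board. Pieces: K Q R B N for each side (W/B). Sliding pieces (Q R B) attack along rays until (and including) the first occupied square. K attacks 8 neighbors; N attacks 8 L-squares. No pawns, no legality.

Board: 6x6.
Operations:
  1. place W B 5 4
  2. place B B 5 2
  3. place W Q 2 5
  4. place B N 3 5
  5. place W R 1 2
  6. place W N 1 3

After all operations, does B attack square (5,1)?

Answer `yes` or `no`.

Op 1: place WB@(5,4)
Op 2: place BB@(5,2)
Op 3: place WQ@(2,5)
Op 4: place BN@(3,5)
Op 5: place WR@(1,2)
Op 6: place WN@(1,3)
Per-piece attacks for B:
  BN@(3,5): attacks (4,3) (5,4) (2,3) (1,4)
  BB@(5,2): attacks (4,3) (3,4) (2,5) (4,1) (3,0) [ray(-1,1) blocked at (2,5)]
B attacks (5,1): no

Answer: no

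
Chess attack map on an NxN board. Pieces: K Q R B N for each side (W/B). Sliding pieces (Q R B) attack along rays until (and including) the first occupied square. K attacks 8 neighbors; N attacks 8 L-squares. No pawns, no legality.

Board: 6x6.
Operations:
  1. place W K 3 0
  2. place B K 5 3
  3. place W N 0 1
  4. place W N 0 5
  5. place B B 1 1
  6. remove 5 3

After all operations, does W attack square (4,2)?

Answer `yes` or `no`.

Op 1: place WK@(3,0)
Op 2: place BK@(5,3)
Op 3: place WN@(0,1)
Op 4: place WN@(0,5)
Op 5: place BB@(1,1)
Op 6: remove (5,3)
Per-piece attacks for W:
  WN@(0,1): attacks (1,3) (2,2) (2,0)
  WN@(0,5): attacks (1,3) (2,4)
  WK@(3,0): attacks (3,1) (4,0) (2,0) (4,1) (2,1)
W attacks (4,2): no

Answer: no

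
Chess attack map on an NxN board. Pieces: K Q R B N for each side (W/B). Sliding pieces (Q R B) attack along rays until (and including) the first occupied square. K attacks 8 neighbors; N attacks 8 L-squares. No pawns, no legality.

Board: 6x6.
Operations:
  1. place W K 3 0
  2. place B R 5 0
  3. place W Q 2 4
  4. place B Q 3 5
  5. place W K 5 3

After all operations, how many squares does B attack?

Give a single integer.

Op 1: place WK@(3,0)
Op 2: place BR@(5,0)
Op 3: place WQ@(2,4)
Op 4: place BQ@(3,5)
Op 5: place WK@(5,3)
Per-piece attacks for B:
  BQ@(3,5): attacks (3,4) (3,3) (3,2) (3,1) (3,0) (4,5) (5,5) (2,5) (1,5) (0,5) (4,4) (5,3) (2,4) [ray(0,-1) blocked at (3,0); ray(1,-1) blocked at (5,3); ray(-1,-1) blocked at (2,4)]
  BR@(5,0): attacks (5,1) (5,2) (5,3) (4,0) (3,0) [ray(0,1) blocked at (5,3); ray(-1,0) blocked at (3,0)]
Union (16 distinct): (0,5) (1,5) (2,4) (2,5) (3,0) (3,1) (3,2) (3,3) (3,4) (4,0) (4,4) (4,5) (5,1) (5,2) (5,3) (5,5)

Answer: 16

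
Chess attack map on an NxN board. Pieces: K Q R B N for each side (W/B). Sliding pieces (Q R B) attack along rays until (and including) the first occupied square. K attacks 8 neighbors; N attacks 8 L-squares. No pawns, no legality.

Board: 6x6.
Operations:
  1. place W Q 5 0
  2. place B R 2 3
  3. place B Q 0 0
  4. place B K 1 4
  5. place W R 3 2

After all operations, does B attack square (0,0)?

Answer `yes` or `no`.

Answer: no

Derivation:
Op 1: place WQ@(5,0)
Op 2: place BR@(2,3)
Op 3: place BQ@(0,0)
Op 4: place BK@(1,4)
Op 5: place WR@(3,2)
Per-piece attacks for B:
  BQ@(0,0): attacks (0,1) (0,2) (0,3) (0,4) (0,5) (1,0) (2,0) (3,0) (4,0) (5,0) (1,1) (2,2) (3,3) (4,4) (5,5) [ray(1,0) blocked at (5,0)]
  BK@(1,4): attacks (1,5) (1,3) (2,4) (0,4) (2,5) (2,3) (0,5) (0,3)
  BR@(2,3): attacks (2,4) (2,5) (2,2) (2,1) (2,0) (3,3) (4,3) (5,3) (1,3) (0,3)
B attacks (0,0): no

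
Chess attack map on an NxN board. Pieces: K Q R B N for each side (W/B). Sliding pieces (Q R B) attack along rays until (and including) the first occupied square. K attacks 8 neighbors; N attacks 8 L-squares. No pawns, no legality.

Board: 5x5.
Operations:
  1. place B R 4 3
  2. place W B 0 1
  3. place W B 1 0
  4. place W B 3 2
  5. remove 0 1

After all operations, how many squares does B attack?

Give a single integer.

Op 1: place BR@(4,3)
Op 2: place WB@(0,1)
Op 3: place WB@(1,0)
Op 4: place WB@(3,2)
Op 5: remove (0,1)
Per-piece attacks for B:
  BR@(4,3): attacks (4,4) (4,2) (4,1) (4,0) (3,3) (2,3) (1,3) (0,3)
Union (8 distinct): (0,3) (1,3) (2,3) (3,3) (4,0) (4,1) (4,2) (4,4)

Answer: 8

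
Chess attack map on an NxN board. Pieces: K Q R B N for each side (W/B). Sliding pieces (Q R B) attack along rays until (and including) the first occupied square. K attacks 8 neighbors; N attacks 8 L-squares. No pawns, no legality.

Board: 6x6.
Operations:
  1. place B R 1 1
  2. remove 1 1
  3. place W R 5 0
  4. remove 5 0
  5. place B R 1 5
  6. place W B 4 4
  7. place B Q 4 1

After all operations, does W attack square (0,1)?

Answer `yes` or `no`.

Answer: no

Derivation:
Op 1: place BR@(1,1)
Op 2: remove (1,1)
Op 3: place WR@(5,0)
Op 4: remove (5,0)
Op 5: place BR@(1,5)
Op 6: place WB@(4,4)
Op 7: place BQ@(4,1)
Per-piece attacks for W:
  WB@(4,4): attacks (5,5) (5,3) (3,5) (3,3) (2,2) (1,1) (0,0)
W attacks (0,1): no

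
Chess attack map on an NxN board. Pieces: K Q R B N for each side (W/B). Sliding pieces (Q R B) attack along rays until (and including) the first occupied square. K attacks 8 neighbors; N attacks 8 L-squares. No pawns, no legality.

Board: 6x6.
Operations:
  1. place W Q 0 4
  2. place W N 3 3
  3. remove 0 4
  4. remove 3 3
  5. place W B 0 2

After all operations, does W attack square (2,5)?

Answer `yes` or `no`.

Op 1: place WQ@(0,4)
Op 2: place WN@(3,3)
Op 3: remove (0,4)
Op 4: remove (3,3)
Op 5: place WB@(0,2)
Per-piece attacks for W:
  WB@(0,2): attacks (1,3) (2,4) (3,5) (1,1) (2,0)
W attacks (2,5): no

Answer: no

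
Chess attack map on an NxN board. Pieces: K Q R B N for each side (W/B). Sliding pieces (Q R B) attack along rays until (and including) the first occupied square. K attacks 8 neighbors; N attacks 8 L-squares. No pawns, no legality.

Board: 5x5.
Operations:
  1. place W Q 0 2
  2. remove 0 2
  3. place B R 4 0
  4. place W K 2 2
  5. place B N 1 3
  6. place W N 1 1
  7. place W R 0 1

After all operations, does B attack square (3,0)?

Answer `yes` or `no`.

Answer: yes

Derivation:
Op 1: place WQ@(0,2)
Op 2: remove (0,2)
Op 3: place BR@(4,0)
Op 4: place WK@(2,2)
Op 5: place BN@(1,3)
Op 6: place WN@(1,1)
Op 7: place WR@(0,1)
Per-piece attacks for B:
  BN@(1,3): attacks (3,4) (2,1) (3,2) (0,1)
  BR@(4,0): attacks (4,1) (4,2) (4,3) (4,4) (3,0) (2,0) (1,0) (0,0)
B attacks (3,0): yes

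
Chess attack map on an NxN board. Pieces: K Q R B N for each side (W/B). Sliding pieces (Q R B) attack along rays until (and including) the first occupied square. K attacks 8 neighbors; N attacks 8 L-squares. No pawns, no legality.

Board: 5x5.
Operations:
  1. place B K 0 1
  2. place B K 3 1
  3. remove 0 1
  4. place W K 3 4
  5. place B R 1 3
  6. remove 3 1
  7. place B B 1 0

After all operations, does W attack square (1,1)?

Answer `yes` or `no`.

Answer: no

Derivation:
Op 1: place BK@(0,1)
Op 2: place BK@(3,1)
Op 3: remove (0,1)
Op 4: place WK@(3,4)
Op 5: place BR@(1,3)
Op 6: remove (3,1)
Op 7: place BB@(1,0)
Per-piece attacks for W:
  WK@(3,4): attacks (3,3) (4,4) (2,4) (4,3) (2,3)
W attacks (1,1): no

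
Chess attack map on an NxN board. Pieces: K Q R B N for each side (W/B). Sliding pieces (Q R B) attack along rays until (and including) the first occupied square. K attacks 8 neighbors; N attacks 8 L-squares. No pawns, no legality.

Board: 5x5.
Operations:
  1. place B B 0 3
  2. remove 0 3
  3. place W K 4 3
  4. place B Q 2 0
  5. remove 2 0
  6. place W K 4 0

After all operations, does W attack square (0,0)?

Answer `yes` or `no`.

Answer: no

Derivation:
Op 1: place BB@(0,3)
Op 2: remove (0,3)
Op 3: place WK@(4,3)
Op 4: place BQ@(2,0)
Op 5: remove (2,0)
Op 6: place WK@(4,0)
Per-piece attacks for W:
  WK@(4,0): attacks (4,1) (3,0) (3,1)
  WK@(4,3): attacks (4,4) (4,2) (3,3) (3,4) (3,2)
W attacks (0,0): no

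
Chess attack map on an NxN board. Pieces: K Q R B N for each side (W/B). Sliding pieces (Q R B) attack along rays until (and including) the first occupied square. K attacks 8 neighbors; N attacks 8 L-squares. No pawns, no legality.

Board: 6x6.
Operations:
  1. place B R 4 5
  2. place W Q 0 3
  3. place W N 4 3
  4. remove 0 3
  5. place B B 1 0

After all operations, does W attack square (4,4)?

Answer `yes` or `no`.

Op 1: place BR@(4,5)
Op 2: place WQ@(0,3)
Op 3: place WN@(4,3)
Op 4: remove (0,3)
Op 5: place BB@(1,0)
Per-piece attacks for W:
  WN@(4,3): attacks (5,5) (3,5) (2,4) (5,1) (3,1) (2,2)
W attacks (4,4): no

Answer: no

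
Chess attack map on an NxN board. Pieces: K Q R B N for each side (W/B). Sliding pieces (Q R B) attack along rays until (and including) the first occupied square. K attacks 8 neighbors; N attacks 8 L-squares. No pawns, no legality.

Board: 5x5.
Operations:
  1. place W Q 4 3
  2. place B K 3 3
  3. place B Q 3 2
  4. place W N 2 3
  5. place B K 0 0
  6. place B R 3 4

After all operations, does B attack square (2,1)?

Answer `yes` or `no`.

Op 1: place WQ@(4,3)
Op 2: place BK@(3,3)
Op 3: place BQ@(3,2)
Op 4: place WN@(2,3)
Op 5: place BK@(0,0)
Op 6: place BR@(3,4)
Per-piece attacks for B:
  BK@(0,0): attacks (0,1) (1,0) (1,1)
  BQ@(3,2): attacks (3,3) (3,1) (3,0) (4,2) (2,2) (1,2) (0,2) (4,3) (4,1) (2,3) (2,1) (1,0) [ray(0,1) blocked at (3,3); ray(1,1) blocked at (4,3); ray(-1,1) blocked at (2,3)]
  BK@(3,3): attacks (3,4) (3,2) (4,3) (2,3) (4,4) (4,2) (2,4) (2,2)
  BR@(3,4): attacks (3,3) (4,4) (2,4) (1,4) (0,4) [ray(0,-1) blocked at (3,3)]
B attacks (2,1): yes

Answer: yes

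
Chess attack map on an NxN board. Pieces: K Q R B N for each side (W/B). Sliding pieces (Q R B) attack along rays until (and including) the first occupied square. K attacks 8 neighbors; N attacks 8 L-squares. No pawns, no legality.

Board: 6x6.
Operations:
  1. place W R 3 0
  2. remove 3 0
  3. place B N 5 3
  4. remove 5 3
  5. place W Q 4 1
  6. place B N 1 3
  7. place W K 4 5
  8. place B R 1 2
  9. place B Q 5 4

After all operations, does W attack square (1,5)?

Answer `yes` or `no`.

Op 1: place WR@(3,0)
Op 2: remove (3,0)
Op 3: place BN@(5,3)
Op 4: remove (5,3)
Op 5: place WQ@(4,1)
Op 6: place BN@(1,3)
Op 7: place WK@(4,5)
Op 8: place BR@(1,2)
Op 9: place BQ@(5,4)
Per-piece attacks for W:
  WQ@(4,1): attacks (4,2) (4,3) (4,4) (4,5) (4,0) (5,1) (3,1) (2,1) (1,1) (0,1) (5,2) (5,0) (3,2) (2,3) (1,4) (0,5) (3,0) [ray(0,1) blocked at (4,5)]
  WK@(4,5): attacks (4,4) (5,5) (3,5) (5,4) (3,4)
W attacks (1,5): no

Answer: no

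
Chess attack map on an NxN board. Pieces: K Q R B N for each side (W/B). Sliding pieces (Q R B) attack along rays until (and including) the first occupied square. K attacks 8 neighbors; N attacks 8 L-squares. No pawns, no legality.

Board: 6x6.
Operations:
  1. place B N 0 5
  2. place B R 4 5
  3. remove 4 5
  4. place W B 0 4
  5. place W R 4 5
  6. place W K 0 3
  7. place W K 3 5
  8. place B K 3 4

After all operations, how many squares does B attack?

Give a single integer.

Op 1: place BN@(0,5)
Op 2: place BR@(4,5)
Op 3: remove (4,5)
Op 4: place WB@(0,4)
Op 5: place WR@(4,5)
Op 6: place WK@(0,3)
Op 7: place WK@(3,5)
Op 8: place BK@(3,4)
Per-piece attacks for B:
  BN@(0,5): attacks (1,3) (2,4)
  BK@(3,4): attacks (3,5) (3,3) (4,4) (2,4) (4,5) (4,3) (2,5) (2,3)
Union (9 distinct): (1,3) (2,3) (2,4) (2,5) (3,3) (3,5) (4,3) (4,4) (4,5)

Answer: 9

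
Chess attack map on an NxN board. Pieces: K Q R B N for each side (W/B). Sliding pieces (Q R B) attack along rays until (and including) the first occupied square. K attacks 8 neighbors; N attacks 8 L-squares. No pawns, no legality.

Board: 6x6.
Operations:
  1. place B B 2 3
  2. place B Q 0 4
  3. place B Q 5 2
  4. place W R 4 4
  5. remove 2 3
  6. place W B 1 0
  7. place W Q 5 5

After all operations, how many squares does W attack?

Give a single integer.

Op 1: place BB@(2,3)
Op 2: place BQ@(0,4)
Op 3: place BQ@(5,2)
Op 4: place WR@(4,4)
Op 5: remove (2,3)
Op 6: place WB@(1,0)
Op 7: place WQ@(5,5)
Per-piece attacks for W:
  WB@(1,0): attacks (2,1) (3,2) (4,3) (5,4) (0,1)
  WR@(4,4): attacks (4,5) (4,3) (4,2) (4,1) (4,0) (5,4) (3,4) (2,4) (1,4) (0,4) [ray(-1,0) blocked at (0,4)]
  WQ@(5,5): attacks (5,4) (5,3) (5,2) (4,5) (3,5) (2,5) (1,5) (0,5) (4,4) [ray(0,-1) blocked at (5,2); ray(-1,-1) blocked at (4,4)]
Union (20 distinct): (0,1) (0,4) (0,5) (1,4) (1,5) (2,1) (2,4) (2,5) (3,2) (3,4) (3,5) (4,0) (4,1) (4,2) (4,3) (4,4) (4,5) (5,2) (5,3) (5,4)

Answer: 20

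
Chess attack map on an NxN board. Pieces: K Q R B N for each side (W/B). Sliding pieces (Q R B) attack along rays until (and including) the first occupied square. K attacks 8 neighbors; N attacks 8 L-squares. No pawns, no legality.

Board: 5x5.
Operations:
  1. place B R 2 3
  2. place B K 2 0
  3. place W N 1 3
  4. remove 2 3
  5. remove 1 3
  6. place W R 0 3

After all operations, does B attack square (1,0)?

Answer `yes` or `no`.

Op 1: place BR@(2,3)
Op 2: place BK@(2,0)
Op 3: place WN@(1,3)
Op 4: remove (2,3)
Op 5: remove (1,3)
Op 6: place WR@(0,3)
Per-piece attacks for B:
  BK@(2,0): attacks (2,1) (3,0) (1,0) (3,1) (1,1)
B attacks (1,0): yes

Answer: yes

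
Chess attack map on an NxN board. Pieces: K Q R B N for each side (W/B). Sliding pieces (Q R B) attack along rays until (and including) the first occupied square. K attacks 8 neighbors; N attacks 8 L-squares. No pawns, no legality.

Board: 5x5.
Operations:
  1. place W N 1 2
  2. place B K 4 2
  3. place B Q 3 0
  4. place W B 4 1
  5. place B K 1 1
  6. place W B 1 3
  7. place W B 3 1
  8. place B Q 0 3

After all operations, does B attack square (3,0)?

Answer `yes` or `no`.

Op 1: place WN@(1,2)
Op 2: place BK@(4,2)
Op 3: place BQ@(3,0)
Op 4: place WB@(4,1)
Op 5: place BK@(1,1)
Op 6: place WB@(1,3)
Op 7: place WB@(3,1)
Op 8: place BQ@(0,3)
Per-piece attacks for B:
  BQ@(0,3): attacks (0,4) (0,2) (0,1) (0,0) (1,3) (1,4) (1,2) [ray(1,0) blocked at (1,3); ray(1,-1) blocked at (1,2)]
  BK@(1,1): attacks (1,2) (1,0) (2,1) (0,1) (2,2) (2,0) (0,2) (0,0)
  BQ@(3,0): attacks (3,1) (4,0) (2,0) (1,0) (0,0) (4,1) (2,1) (1,2) [ray(0,1) blocked at (3,1); ray(1,1) blocked at (4,1); ray(-1,1) blocked at (1,2)]
  BK@(4,2): attacks (4,3) (4,1) (3,2) (3,3) (3,1)
B attacks (3,0): no

Answer: no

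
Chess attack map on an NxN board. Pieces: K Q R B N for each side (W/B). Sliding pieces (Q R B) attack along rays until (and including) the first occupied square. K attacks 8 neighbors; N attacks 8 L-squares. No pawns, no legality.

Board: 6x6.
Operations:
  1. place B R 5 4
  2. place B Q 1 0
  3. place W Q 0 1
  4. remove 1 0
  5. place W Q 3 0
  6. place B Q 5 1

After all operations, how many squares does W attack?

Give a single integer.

Answer: 22

Derivation:
Op 1: place BR@(5,4)
Op 2: place BQ@(1,0)
Op 3: place WQ@(0,1)
Op 4: remove (1,0)
Op 5: place WQ@(3,0)
Op 6: place BQ@(5,1)
Per-piece attacks for W:
  WQ@(0,1): attacks (0,2) (0,3) (0,4) (0,5) (0,0) (1,1) (2,1) (3,1) (4,1) (5,1) (1,2) (2,3) (3,4) (4,5) (1,0) [ray(1,0) blocked at (5,1)]
  WQ@(3,0): attacks (3,1) (3,2) (3,3) (3,4) (3,5) (4,0) (5,0) (2,0) (1,0) (0,0) (4,1) (5,2) (2,1) (1,2) (0,3)
Union (22 distinct): (0,0) (0,2) (0,3) (0,4) (0,5) (1,0) (1,1) (1,2) (2,0) (2,1) (2,3) (3,1) (3,2) (3,3) (3,4) (3,5) (4,0) (4,1) (4,5) (5,0) (5,1) (5,2)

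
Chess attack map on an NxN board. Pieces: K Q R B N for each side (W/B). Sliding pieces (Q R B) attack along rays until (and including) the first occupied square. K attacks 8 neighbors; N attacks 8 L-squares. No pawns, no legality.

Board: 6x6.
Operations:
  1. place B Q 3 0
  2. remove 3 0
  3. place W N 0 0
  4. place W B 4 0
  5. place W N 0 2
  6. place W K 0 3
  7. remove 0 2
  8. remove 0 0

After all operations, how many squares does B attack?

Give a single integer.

Op 1: place BQ@(3,0)
Op 2: remove (3,0)
Op 3: place WN@(0,0)
Op 4: place WB@(4,0)
Op 5: place WN@(0,2)
Op 6: place WK@(0,3)
Op 7: remove (0,2)
Op 8: remove (0,0)
Per-piece attacks for B:
Union (0 distinct): (none)

Answer: 0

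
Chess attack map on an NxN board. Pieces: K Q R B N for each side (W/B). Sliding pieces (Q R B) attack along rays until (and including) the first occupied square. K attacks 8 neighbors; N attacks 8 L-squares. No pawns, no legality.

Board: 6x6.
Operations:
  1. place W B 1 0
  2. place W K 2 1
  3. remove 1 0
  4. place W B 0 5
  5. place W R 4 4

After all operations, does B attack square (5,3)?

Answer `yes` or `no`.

Op 1: place WB@(1,0)
Op 2: place WK@(2,1)
Op 3: remove (1,0)
Op 4: place WB@(0,5)
Op 5: place WR@(4,4)
Per-piece attacks for B:
B attacks (5,3): no

Answer: no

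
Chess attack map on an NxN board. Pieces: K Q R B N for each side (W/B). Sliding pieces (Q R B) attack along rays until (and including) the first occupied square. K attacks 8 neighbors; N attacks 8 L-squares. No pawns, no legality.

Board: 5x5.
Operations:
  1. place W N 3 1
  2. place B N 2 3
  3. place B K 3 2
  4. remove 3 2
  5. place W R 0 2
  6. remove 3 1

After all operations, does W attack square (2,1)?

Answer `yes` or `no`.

Answer: no

Derivation:
Op 1: place WN@(3,1)
Op 2: place BN@(2,3)
Op 3: place BK@(3,2)
Op 4: remove (3,2)
Op 5: place WR@(0,2)
Op 6: remove (3,1)
Per-piece attacks for W:
  WR@(0,2): attacks (0,3) (0,4) (0,1) (0,0) (1,2) (2,2) (3,2) (4,2)
W attacks (2,1): no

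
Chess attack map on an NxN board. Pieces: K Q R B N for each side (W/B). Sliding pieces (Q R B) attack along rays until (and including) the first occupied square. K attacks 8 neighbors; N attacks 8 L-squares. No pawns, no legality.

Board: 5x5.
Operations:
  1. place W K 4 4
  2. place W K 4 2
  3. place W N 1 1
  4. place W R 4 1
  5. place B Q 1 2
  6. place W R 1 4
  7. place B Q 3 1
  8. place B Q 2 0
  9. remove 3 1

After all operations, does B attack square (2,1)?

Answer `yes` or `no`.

Op 1: place WK@(4,4)
Op 2: place WK@(4,2)
Op 3: place WN@(1,1)
Op 4: place WR@(4,1)
Op 5: place BQ@(1,2)
Op 6: place WR@(1,4)
Op 7: place BQ@(3,1)
Op 8: place BQ@(2,0)
Op 9: remove (3,1)
Per-piece attacks for B:
  BQ@(1,2): attacks (1,3) (1,4) (1,1) (2,2) (3,2) (4,2) (0,2) (2,3) (3,4) (2,1) (3,0) (0,3) (0,1) [ray(0,1) blocked at (1,4); ray(0,-1) blocked at (1,1); ray(1,0) blocked at (4,2)]
  BQ@(2,0): attacks (2,1) (2,2) (2,3) (2,4) (3,0) (4,0) (1,0) (0,0) (3,1) (4,2) (1,1) [ray(1,1) blocked at (4,2); ray(-1,1) blocked at (1,1)]
B attacks (2,1): yes

Answer: yes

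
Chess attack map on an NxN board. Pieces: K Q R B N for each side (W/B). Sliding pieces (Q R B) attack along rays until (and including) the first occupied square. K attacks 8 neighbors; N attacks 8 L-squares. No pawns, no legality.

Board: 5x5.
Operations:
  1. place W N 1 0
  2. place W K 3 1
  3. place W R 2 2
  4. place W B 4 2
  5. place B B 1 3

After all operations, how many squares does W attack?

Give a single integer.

Op 1: place WN@(1,0)
Op 2: place WK@(3,1)
Op 3: place WR@(2,2)
Op 4: place WB@(4,2)
Op 5: place BB@(1,3)
Per-piece attacks for W:
  WN@(1,0): attacks (2,2) (3,1) (0,2)
  WR@(2,2): attacks (2,3) (2,4) (2,1) (2,0) (3,2) (4,2) (1,2) (0,2) [ray(1,0) blocked at (4,2)]
  WK@(3,1): attacks (3,2) (3,0) (4,1) (2,1) (4,2) (4,0) (2,2) (2,0)
  WB@(4,2): attacks (3,3) (2,4) (3,1) [ray(-1,-1) blocked at (3,1)]
Union (14 distinct): (0,2) (1,2) (2,0) (2,1) (2,2) (2,3) (2,4) (3,0) (3,1) (3,2) (3,3) (4,0) (4,1) (4,2)

Answer: 14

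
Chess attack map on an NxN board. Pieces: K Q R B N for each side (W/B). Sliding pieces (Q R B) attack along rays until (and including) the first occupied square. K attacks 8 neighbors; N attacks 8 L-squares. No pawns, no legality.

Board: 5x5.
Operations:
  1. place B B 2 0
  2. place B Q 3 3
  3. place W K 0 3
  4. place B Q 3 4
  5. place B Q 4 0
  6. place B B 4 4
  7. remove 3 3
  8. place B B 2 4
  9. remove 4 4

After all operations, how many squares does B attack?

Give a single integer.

Answer: 18

Derivation:
Op 1: place BB@(2,0)
Op 2: place BQ@(3,3)
Op 3: place WK@(0,3)
Op 4: place BQ@(3,4)
Op 5: place BQ@(4,0)
Op 6: place BB@(4,4)
Op 7: remove (3,3)
Op 8: place BB@(2,4)
Op 9: remove (4,4)
Per-piece attacks for B:
  BB@(2,0): attacks (3,1) (4,2) (1,1) (0,2)
  BB@(2,4): attacks (3,3) (4,2) (1,3) (0,2)
  BQ@(3,4): attacks (3,3) (3,2) (3,1) (3,0) (4,4) (2,4) (4,3) (2,3) (1,2) (0,1) [ray(-1,0) blocked at (2,4)]
  BQ@(4,0): attacks (4,1) (4,2) (4,3) (4,4) (3,0) (2,0) (3,1) (2,2) (1,3) (0,4) [ray(-1,0) blocked at (2,0)]
Union (18 distinct): (0,1) (0,2) (0,4) (1,1) (1,2) (1,3) (2,0) (2,2) (2,3) (2,4) (3,0) (3,1) (3,2) (3,3) (4,1) (4,2) (4,3) (4,4)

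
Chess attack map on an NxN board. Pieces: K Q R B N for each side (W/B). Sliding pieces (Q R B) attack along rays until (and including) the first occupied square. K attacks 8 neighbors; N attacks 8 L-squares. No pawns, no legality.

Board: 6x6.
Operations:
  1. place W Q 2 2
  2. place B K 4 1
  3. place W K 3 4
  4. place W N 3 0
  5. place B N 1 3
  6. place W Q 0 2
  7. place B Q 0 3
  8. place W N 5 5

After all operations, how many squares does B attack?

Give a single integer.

Answer: 18

Derivation:
Op 1: place WQ@(2,2)
Op 2: place BK@(4,1)
Op 3: place WK@(3,4)
Op 4: place WN@(3,0)
Op 5: place BN@(1,3)
Op 6: place WQ@(0,2)
Op 7: place BQ@(0,3)
Op 8: place WN@(5,5)
Per-piece attacks for B:
  BQ@(0,3): attacks (0,4) (0,5) (0,2) (1,3) (1,4) (2,5) (1,2) (2,1) (3,0) [ray(0,-1) blocked at (0,2); ray(1,0) blocked at (1,3); ray(1,-1) blocked at (3,0)]
  BN@(1,3): attacks (2,5) (3,4) (0,5) (2,1) (3,2) (0,1)
  BK@(4,1): attacks (4,2) (4,0) (5,1) (3,1) (5,2) (5,0) (3,2) (3,0)
Union (18 distinct): (0,1) (0,2) (0,4) (0,5) (1,2) (1,3) (1,4) (2,1) (2,5) (3,0) (3,1) (3,2) (3,4) (4,0) (4,2) (5,0) (5,1) (5,2)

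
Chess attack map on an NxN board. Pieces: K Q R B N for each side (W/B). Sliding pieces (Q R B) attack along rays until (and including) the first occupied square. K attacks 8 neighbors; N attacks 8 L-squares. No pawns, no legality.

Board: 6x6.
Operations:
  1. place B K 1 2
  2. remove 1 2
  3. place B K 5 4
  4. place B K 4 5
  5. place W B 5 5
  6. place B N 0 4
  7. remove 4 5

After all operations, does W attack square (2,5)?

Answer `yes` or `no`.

Answer: no

Derivation:
Op 1: place BK@(1,2)
Op 2: remove (1,2)
Op 3: place BK@(5,4)
Op 4: place BK@(4,5)
Op 5: place WB@(5,5)
Op 6: place BN@(0,4)
Op 7: remove (4,5)
Per-piece attacks for W:
  WB@(5,5): attacks (4,4) (3,3) (2,2) (1,1) (0,0)
W attacks (2,5): no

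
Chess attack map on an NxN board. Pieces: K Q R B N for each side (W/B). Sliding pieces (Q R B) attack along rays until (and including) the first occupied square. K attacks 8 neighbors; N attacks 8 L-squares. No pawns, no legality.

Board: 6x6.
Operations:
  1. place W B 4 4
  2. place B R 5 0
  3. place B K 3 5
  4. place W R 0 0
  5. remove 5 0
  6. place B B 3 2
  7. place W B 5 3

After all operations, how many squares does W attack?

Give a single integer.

Op 1: place WB@(4,4)
Op 2: place BR@(5,0)
Op 3: place BK@(3,5)
Op 4: place WR@(0,0)
Op 5: remove (5,0)
Op 6: place BB@(3,2)
Op 7: place WB@(5,3)
Per-piece attacks for W:
  WR@(0,0): attacks (0,1) (0,2) (0,3) (0,4) (0,5) (1,0) (2,0) (3,0) (4,0) (5,0)
  WB@(4,4): attacks (5,5) (5,3) (3,5) (3,3) (2,2) (1,1) (0,0) [ray(1,-1) blocked at (5,3); ray(-1,1) blocked at (3,5); ray(-1,-1) blocked at (0,0)]
  WB@(5,3): attacks (4,4) (4,2) (3,1) (2,0) [ray(-1,1) blocked at (4,4)]
Union (20 distinct): (0,0) (0,1) (0,2) (0,3) (0,4) (0,5) (1,0) (1,1) (2,0) (2,2) (3,0) (3,1) (3,3) (3,5) (4,0) (4,2) (4,4) (5,0) (5,3) (5,5)

Answer: 20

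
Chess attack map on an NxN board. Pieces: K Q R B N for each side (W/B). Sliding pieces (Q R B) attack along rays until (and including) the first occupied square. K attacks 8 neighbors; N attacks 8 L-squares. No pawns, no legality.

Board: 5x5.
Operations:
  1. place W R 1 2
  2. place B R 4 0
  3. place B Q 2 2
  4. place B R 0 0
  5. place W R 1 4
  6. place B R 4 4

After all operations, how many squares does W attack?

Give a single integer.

Answer: 11

Derivation:
Op 1: place WR@(1,2)
Op 2: place BR@(4,0)
Op 3: place BQ@(2,2)
Op 4: place BR@(0,0)
Op 5: place WR@(1,4)
Op 6: place BR@(4,4)
Per-piece attacks for W:
  WR@(1,2): attacks (1,3) (1,4) (1,1) (1,0) (2,2) (0,2) [ray(0,1) blocked at (1,4); ray(1,0) blocked at (2,2)]
  WR@(1,4): attacks (1,3) (1,2) (2,4) (3,4) (4,4) (0,4) [ray(0,-1) blocked at (1,2); ray(1,0) blocked at (4,4)]
Union (11 distinct): (0,2) (0,4) (1,0) (1,1) (1,2) (1,3) (1,4) (2,2) (2,4) (3,4) (4,4)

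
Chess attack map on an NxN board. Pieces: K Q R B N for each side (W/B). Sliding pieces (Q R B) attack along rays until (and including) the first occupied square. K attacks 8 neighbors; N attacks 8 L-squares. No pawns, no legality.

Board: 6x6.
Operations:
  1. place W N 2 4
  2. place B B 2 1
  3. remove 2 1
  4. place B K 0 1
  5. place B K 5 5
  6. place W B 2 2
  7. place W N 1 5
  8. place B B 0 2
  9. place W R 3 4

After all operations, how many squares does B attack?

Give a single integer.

Op 1: place WN@(2,4)
Op 2: place BB@(2,1)
Op 3: remove (2,1)
Op 4: place BK@(0,1)
Op 5: place BK@(5,5)
Op 6: place WB@(2,2)
Op 7: place WN@(1,5)
Op 8: place BB@(0,2)
Op 9: place WR@(3,4)
Per-piece attacks for B:
  BK@(0,1): attacks (0,2) (0,0) (1,1) (1,2) (1,0)
  BB@(0,2): attacks (1,3) (2,4) (1,1) (2,0) [ray(1,1) blocked at (2,4)]
  BK@(5,5): attacks (5,4) (4,5) (4,4)
Union (11 distinct): (0,0) (0,2) (1,0) (1,1) (1,2) (1,3) (2,0) (2,4) (4,4) (4,5) (5,4)

Answer: 11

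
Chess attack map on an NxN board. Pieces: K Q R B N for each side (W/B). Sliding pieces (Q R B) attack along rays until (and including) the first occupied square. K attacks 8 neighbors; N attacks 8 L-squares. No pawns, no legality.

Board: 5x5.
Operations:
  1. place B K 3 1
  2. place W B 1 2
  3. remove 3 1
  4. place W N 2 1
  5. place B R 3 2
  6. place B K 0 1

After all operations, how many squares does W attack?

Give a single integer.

Op 1: place BK@(3,1)
Op 2: place WB@(1,2)
Op 3: remove (3,1)
Op 4: place WN@(2,1)
Op 5: place BR@(3,2)
Op 6: place BK@(0,1)
Per-piece attacks for W:
  WB@(1,2): attacks (2,3) (3,4) (2,1) (0,3) (0,1) [ray(1,-1) blocked at (2,1); ray(-1,-1) blocked at (0,1)]
  WN@(2,1): attacks (3,3) (4,2) (1,3) (0,2) (4,0) (0,0)
Union (11 distinct): (0,0) (0,1) (0,2) (0,3) (1,3) (2,1) (2,3) (3,3) (3,4) (4,0) (4,2)

Answer: 11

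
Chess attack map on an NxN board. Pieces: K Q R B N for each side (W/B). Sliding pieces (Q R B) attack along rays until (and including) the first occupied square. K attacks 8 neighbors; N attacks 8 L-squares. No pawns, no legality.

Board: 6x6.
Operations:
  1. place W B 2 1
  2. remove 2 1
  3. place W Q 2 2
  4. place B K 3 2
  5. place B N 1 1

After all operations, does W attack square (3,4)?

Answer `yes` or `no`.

Op 1: place WB@(2,1)
Op 2: remove (2,1)
Op 3: place WQ@(2,2)
Op 4: place BK@(3,2)
Op 5: place BN@(1,1)
Per-piece attacks for W:
  WQ@(2,2): attacks (2,3) (2,4) (2,5) (2,1) (2,0) (3,2) (1,2) (0,2) (3,3) (4,4) (5,5) (3,1) (4,0) (1,3) (0,4) (1,1) [ray(1,0) blocked at (3,2); ray(-1,-1) blocked at (1,1)]
W attacks (3,4): no

Answer: no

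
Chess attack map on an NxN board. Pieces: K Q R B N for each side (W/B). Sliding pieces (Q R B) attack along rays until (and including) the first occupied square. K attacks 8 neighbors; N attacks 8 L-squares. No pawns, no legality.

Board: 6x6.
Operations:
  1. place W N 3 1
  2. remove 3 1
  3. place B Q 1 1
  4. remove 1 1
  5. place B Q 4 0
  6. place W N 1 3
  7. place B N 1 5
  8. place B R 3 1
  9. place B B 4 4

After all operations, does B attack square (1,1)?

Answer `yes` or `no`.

Answer: yes

Derivation:
Op 1: place WN@(3,1)
Op 2: remove (3,1)
Op 3: place BQ@(1,1)
Op 4: remove (1,1)
Op 5: place BQ@(4,0)
Op 6: place WN@(1,3)
Op 7: place BN@(1,5)
Op 8: place BR@(3,1)
Op 9: place BB@(4,4)
Per-piece attacks for B:
  BN@(1,5): attacks (2,3) (3,4) (0,3)
  BR@(3,1): attacks (3,2) (3,3) (3,4) (3,5) (3,0) (4,1) (5,1) (2,1) (1,1) (0,1)
  BQ@(4,0): attacks (4,1) (4,2) (4,3) (4,4) (5,0) (3,0) (2,0) (1,0) (0,0) (5,1) (3,1) [ray(0,1) blocked at (4,4); ray(-1,1) blocked at (3,1)]
  BB@(4,4): attacks (5,5) (5,3) (3,5) (3,3) (2,2) (1,1) (0,0)
B attacks (1,1): yes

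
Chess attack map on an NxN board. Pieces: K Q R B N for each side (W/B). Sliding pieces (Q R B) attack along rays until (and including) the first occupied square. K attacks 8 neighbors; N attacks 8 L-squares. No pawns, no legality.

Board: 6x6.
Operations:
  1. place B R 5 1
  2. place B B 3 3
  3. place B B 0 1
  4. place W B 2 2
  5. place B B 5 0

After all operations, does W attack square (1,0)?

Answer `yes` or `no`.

Answer: no

Derivation:
Op 1: place BR@(5,1)
Op 2: place BB@(3,3)
Op 3: place BB@(0,1)
Op 4: place WB@(2,2)
Op 5: place BB@(5,0)
Per-piece attacks for W:
  WB@(2,2): attacks (3,3) (3,1) (4,0) (1,3) (0,4) (1,1) (0,0) [ray(1,1) blocked at (3,3)]
W attacks (1,0): no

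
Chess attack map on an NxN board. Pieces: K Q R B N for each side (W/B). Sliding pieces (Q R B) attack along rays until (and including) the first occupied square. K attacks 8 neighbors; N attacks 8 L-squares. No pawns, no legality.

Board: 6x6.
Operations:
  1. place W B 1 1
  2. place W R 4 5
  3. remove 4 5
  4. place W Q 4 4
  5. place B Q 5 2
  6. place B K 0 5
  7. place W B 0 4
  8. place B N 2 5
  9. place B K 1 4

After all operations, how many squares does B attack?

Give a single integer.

Answer: 25

Derivation:
Op 1: place WB@(1,1)
Op 2: place WR@(4,5)
Op 3: remove (4,5)
Op 4: place WQ@(4,4)
Op 5: place BQ@(5,2)
Op 6: place BK@(0,5)
Op 7: place WB@(0,4)
Op 8: place BN@(2,5)
Op 9: place BK@(1,4)
Per-piece attacks for B:
  BK@(0,5): attacks (0,4) (1,5) (1,4)
  BK@(1,4): attacks (1,5) (1,3) (2,4) (0,4) (2,5) (2,3) (0,5) (0,3)
  BN@(2,5): attacks (3,3) (4,4) (1,3) (0,4)
  BQ@(5,2): attacks (5,3) (5,4) (5,5) (5,1) (5,0) (4,2) (3,2) (2,2) (1,2) (0,2) (4,3) (3,4) (2,5) (4,1) (3,0) [ray(-1,1) blocked at (2,5)]
Union (25 distinct): (0,2) (0,3) (0,4) (0,5) (1,2) (1,3) (1,4) (1,5) (2,2) (2,3) (2,4) (2,5) (3,0) (3,2) (3,3) (3,4) (4,1) (4,2) (4,3) (4,4) (5,0) (5,1) (5,3) (5,4) (5,5)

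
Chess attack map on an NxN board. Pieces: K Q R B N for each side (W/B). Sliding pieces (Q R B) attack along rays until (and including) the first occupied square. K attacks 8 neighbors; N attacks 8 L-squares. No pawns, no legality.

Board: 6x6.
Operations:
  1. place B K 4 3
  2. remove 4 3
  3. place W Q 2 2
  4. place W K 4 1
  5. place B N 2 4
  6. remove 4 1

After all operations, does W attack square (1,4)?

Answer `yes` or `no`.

Answer: no

Derivation:
Op 1: place BK@(4,3)
Op 2: remove (4,3)
Op 3: place WQ@(2,2)
Op 4: place WK@(4,1)
Op 5: place BN@(2,4)
Op 6: remove (4,1)
Per-piece attacks for W:
  WQ@(2,2): attacks (2,3) (2,4) (2,1) (2,0) (3,2) (4,2) (5,2) (1,2) (0,2) (3,3) (4,4) (5,5) (3,1) (4,0) (1,3) (0,4) (1,1) (0,0) [ray(0,1) blocked at (2,4)]
W attacks (1,4): no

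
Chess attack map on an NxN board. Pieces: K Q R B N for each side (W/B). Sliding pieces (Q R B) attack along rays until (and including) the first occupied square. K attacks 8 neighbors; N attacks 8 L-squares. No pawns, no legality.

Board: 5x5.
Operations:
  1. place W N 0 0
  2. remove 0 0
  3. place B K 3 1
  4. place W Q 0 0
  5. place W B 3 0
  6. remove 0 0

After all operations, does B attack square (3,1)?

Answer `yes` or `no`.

Answer: no

Derivation:
Op 1: place WN@(0,0)
Op 2: remove (0,0)
Op 3: place BK@(3,1)
Op 4: place WQ@(0,0)
Op 5: place WB@(3,0)
Op 6: remove (0,0)
Per-piece attacks for B:
  BK@(3,1): attacks (3,2) (3,0) (4,1) (2,1) (4,2) (4,0) (2,2) (2,0)
B attacks (3,1): no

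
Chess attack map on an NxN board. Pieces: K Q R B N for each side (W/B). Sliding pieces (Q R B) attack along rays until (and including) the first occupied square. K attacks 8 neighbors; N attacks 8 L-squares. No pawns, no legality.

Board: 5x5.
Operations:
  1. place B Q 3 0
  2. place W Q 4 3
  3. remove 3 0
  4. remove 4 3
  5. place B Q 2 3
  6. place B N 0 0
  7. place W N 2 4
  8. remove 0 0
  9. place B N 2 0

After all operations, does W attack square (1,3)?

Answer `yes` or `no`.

Op 1: place BQ@(3,0)
Op 2: place WQ@(4,3)
Op 3: remove (3,0)
Op 4: remove (4,3)
Op 5: place BQ@(2,3)
Op 6: place BN@(0,0)
Op 7: place WN@(2,4)
Op 8: remove (0,0)
Op 9: place BN@(2,0)
Per-piece attacks for W:
  WN@(2,4): attacks (3,2) (4,3) (1,2) (0,3)
W attacks (1,3): no

Answer: no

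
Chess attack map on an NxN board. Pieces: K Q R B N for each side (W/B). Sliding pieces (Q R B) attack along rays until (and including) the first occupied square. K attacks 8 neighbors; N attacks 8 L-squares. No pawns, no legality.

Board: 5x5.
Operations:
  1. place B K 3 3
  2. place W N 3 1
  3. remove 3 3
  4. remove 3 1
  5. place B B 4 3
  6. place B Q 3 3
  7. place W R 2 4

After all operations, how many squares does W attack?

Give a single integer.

Answer: 8

Derivation:
Op 1: place BK@(3,3)
Op 2: place WN@(3,1)
Op 3: remove (3,3)
Op 4: remove (3,1)
Op 5: place BB@(4,3)
Op 6: place BQ@(3,3)
Op 7: place WR@(2,4)
Per-piece attacks for W:
  WR@(2,4): attacks (2,3) (2,2) (2,1) (2,0) (3,4) (4,4) (1,4) (0,4)
Union (8 distinct): (0,4) (1,4) (2,0) (2,1) (2,2) (2,3) (3,4) (4,4)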